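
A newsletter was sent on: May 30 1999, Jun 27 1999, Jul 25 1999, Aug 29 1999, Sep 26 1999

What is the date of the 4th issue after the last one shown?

All Sundays; the gaps (28, 28, 35, 28) vary with month length.
This is the last Sunday of each month.
October 1999 ends with Sunday Oct 31 1999.
Last Sunday of November 1999: Nov 28 1999.
Last Sunday of December 1999: Dec 26 1999.
January 2000 ends with Sunday Jan 30 2000.

Jan 30 2000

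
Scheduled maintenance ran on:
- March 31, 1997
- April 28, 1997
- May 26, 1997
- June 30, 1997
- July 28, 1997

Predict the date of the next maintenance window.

August 25, 1997

Every date is a Monday; gaps 28, 28, 35, 28 days.
Each is the last Monday of its month (at least one falls on the 29th or later, ruling out '4th Monday').
August 1997 ends with Monday August 25, 1997.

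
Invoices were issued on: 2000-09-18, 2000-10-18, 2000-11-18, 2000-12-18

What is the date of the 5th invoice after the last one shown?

Gaps: 30, 31, 30 days — not constant. Every event is on the 18th of the month.
Pattern: the 18th of each month.
Next: January 2001 → 2001-01-18.
February 2001: 2001-02-18.
March 2001: 2001-03-18.
April 2001: 2001-04-18.
May 2001: 2001-05-18.

2001-05-18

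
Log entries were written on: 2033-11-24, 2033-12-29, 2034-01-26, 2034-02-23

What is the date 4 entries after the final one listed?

These are Thursdays with 35, 28, 28-day gaps.
Each is the final Thursday of its month — 2033-12-29 is past the 28th, so '4th Thursday' doesn't fit.
Last Thursday of March 2034: 2034-03-30.
April 2034 ends with Thursday 2034-04-27.
Last Thursday of May 2034: 2034-05-25.
June 2034 ends with Thursday 2034-06-29.

2034-06-29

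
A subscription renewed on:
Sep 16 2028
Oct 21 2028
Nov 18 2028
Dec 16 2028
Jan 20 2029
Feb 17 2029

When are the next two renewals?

These are Saturdays at 28- or 35-day spacing (35, 28, 28, 35, 28).
The pattern: 3rd Saturday of the month.
3rd Saturday of March 2029: Mar 17 2029.
April 2029 — 3rd Saturday is Apr 21 2029.

Mar 17 2029, Apr 21 2029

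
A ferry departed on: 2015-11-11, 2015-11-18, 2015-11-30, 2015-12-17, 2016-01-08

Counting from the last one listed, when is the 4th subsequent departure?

2016-05-25

The spacing grows by 5 each time: 7, 12, 17, 22 days.
Next gap: 27 days. 2016-01-08 + 27 days = 2016-02-04.
Next gap: 32 days. 2016-02-04 + 32 days = 2016-03-07.
Next gap: 37 days. 2016-03-07 + 37 days = 2016-04-13.
Next gap: 42 days. 2016-04-13 + 42 days = 2016-05-25.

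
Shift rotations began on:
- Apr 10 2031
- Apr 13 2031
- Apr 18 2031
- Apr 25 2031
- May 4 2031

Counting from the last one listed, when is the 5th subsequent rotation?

The spacing grows by 2 each time: 3, 5, 7, 9 days.
Next gap: 11 days. May 4 2031 + 11 days = May 15 2031.
Next gap: 13 days. May 15 2031 + 13 days = May 28 2031.
Next gap: 15 days. May 28 2031 + 15 days = Jun 12 2031.
Next gap: 17 days. Jun 12 2031 + 17 days = Jun 29 2031.
Next gap: 19 days. Jun 29 2031 + 19 days = Jul 18 2031.

Jul 18 2031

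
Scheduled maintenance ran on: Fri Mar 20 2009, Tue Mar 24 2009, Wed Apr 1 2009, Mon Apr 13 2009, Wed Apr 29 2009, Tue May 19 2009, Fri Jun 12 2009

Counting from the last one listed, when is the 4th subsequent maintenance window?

Mon Oct 26 2009

The spacing grows by 4 each time: 4, 8, 12, 16, 20, 24 days.
Next gap: 28 days. Fri Jun 12 2009 + 28 days = Fri Jul 10 2009.
Next gap: 32 days. Fri Jul 10 2009 + 32 days = Tue Aug 11 2009.
Next gap: 36 days. Tue Aug 11 2009 + 36 days = Wed Sep 16 2009.
Next gap: 40 days. Wed Sep 16 2009 + 40 days = Mon Oct 26 2009.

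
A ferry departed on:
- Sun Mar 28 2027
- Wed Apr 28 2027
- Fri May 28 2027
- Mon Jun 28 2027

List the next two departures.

Gaps: 31, 30, 31 days — not constant. Every event is on the 28th of the month.
Pattern: the 28th of each month.
Next: July 2027 → Wed Jul 28 2027.
August 2027: Sat Aug 28 2027.

Wed Jul 28 2027, Sat Aug 28 2027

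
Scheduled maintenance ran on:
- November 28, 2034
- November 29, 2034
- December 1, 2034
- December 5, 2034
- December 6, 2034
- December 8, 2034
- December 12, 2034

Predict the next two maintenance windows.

December 13, 2034; December 15, 2034

Gaps: 1, 2, 4, 1, 2, 4 days — not constant, but cyclic with period 3.
The events fall on every Tuesday, Wednesday and Friday.
Next Wednesday: December 13, 2034.
Next Friday: December 15, 2034.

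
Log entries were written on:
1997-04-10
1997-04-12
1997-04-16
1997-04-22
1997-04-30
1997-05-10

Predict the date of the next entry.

Intervals are 2, 4, 6, 8, 10 days — an arithmetic progression with common difference 2.
Next gap: 12 days. 1997-05-10 + 12 days = 1997-05-22.

1997-05-22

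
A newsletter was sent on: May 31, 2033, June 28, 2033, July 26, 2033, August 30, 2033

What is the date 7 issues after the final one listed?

March 28, 2034

All Tuesdays; the gaps (28, 28, 35) vary with month length.
This is the last Tuesday of each month.
September 2033 ends with Tuesday September 27, 2033.
Last Tuesday of October 2033: October 25, 2033.
November 2033 ends with Tuesday November 29, 2033.
December 2033 ends with Tuesday December 27, 2033.
Last Tuesday of January 2034: January 31, 2034.
Last Tuesday of February 2034: February 28, 2034.
March 2034 ends with Tuesday March 28, 2034.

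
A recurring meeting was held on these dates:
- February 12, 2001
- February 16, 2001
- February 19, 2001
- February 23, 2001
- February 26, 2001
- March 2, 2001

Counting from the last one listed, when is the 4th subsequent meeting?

The gap pattern 4, 3, 4, 3, 4 repeats every 2 events.
These are the Mondays and Fridays of each week.
Next Monday: March 5, 2001.
The following Friday is March 9, 2001.
Next Monday: March 12, 2001.
Next Friday: March 16, 2001.

March 16, 2001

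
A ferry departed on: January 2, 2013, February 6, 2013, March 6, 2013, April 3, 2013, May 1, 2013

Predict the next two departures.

Gaps: 35, 28, 28, 28 days — a mix of 28 and 35. Every date is a Wednesday.
Each is the 1st Wednesday of its month.
June 2013 — 1st Wednesday is June 5, 2013.
1st Wednesday of July 2013: July 3, 2013.

June 5, 2013; July 3, 2013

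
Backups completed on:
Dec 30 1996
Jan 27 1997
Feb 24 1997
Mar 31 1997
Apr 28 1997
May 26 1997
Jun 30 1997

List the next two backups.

Jul 28 1997, Aug 25 1997

All Mondays; the gaps (28, 28, 35, 28, 28, 35) vary with month length.
This is the last Monday of each month.
July 1997 ends with Monday Jul 28 1997.
Last Monday of August 1997: Aug 25 1997.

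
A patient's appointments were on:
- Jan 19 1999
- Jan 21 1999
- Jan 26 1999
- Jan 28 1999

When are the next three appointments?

Gaps: 2, 5, 2 days — not constant, but cyclic with period 2.
The events fall on every Tuesday and Thursday.
The following Tuesday is Feb 2 1999.
Next Thursday: Feb 4 1999.
Next Tuesday: Feb 9 1999.

Feb 2 1999, Feb 4 1999, Feb 9 1999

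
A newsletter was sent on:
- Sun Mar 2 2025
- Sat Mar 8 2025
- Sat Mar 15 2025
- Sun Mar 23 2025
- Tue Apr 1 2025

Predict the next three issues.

Fri Apr 11 2025, Tue Apr 22 2025, Sun May 4 2025

Intervals are 6, 7, 8, 9 days — an arithmetic progression with common difference 1.
Next gap: 10 days. Tue Apr 1 2025 + 10 days = Fri Apr 11 2025.
Next gap: 11 days. Fri Apr 11 2025 + 11 days = Tue Apr 22 2025.
Next gap: 12 days. Tue Apr 22 2025 + 12 days = Sun May 4 2025.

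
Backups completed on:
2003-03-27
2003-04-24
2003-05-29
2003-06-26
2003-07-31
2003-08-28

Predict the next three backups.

All Thursdays; the gaps (28, 35, 28, 35, 28) vary with month length.
This is the last Thursday of each month.
September 2003 ends with Thursday 2003-09-25.
Last Thursday of October 2003: 2003-10-30.
November 2003 ends with Thursday 2003-11-27.

2003-09-25, 2003-10-30, 2003-11-27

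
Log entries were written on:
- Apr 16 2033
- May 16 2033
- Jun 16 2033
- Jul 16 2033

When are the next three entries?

Aug 16 2033, Sep 16 2033, Oct 16 2033

Gaps: 30, 31, 30 days — not constant. Every event is on the 16th of the month.
Pattern: the 16th of each month.
August 2033: Aug 16 2033.
Next: September 2033 → Sep 16 2033.
October 2033: Oct 16 2033.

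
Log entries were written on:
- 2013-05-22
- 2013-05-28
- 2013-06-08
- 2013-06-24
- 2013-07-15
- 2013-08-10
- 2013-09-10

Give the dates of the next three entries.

The spacing grows by 5 each time: 6, 11, 16, 21, 26, 31 days.
Next gap: 36 days. 2013-09-10 + 36 days = 2013-10-16.
Next gap: 41 days. 2013-10-16 + 41 days = 2013-11-26.
Next gap: 46 days. 2013-11-26 + 46 days = 2014-01-11.

2013-10-16, 2013-11-26, 2014-01-11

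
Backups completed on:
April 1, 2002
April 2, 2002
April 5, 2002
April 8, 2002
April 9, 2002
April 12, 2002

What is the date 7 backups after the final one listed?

Every event lands on a Monday or Tuesday or Friday (gaps cycle 1, 3, 3, 1, 3).
So the schedule is: every Monday, Tuesday and Friday.
The following Monday is April 15, 2002.
The following Tuesday is April 16, 2002.
The following Friday is April 19, 2002.
Next Monday: April 22, 2002.
Next Tuesday: April 23, 2002.
The following Friday is April 26, 2002.
Next Monday: April 29, 2002.

April 29, 2002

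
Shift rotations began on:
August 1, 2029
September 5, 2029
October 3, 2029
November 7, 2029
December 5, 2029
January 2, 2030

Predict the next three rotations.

February 6, 2030; March 6, 2030; April 3, 2030

These are Wednesdays at 28- or 35-day spacing (35, 28, 35, 28, 28).
The pattern: 1st Wednesday of the month.
February 2030 — 1st Wednesday is February 6, 2030.
March 2030 — 1st Wednesday is March 6, 2030.
April 2030 — 1st Wednesday is April 3, 2030.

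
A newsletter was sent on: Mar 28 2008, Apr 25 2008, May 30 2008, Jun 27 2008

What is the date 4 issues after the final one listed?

Every date is a Friday; gaps 28, 35, 28 days.
Each is the last Friday of its month (at least one falls on the 29th or later, ruling out '4th Friday').
Last Friday of July 2008: Jul 25 2008.
Last Friday of August 2008: Aug 29 2008.
September 2008 ends with Friday Sep 26 2008.
Last Friday of October 2008: Oct 31 2008.

Oct 31 2008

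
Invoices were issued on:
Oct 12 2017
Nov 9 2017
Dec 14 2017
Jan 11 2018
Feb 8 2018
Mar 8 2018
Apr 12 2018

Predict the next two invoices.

All dates are Thursdays, 28, 35, 28, 28, 28, 35 days apart.
Specifically, the 2nd Thursday of each month.
May 2018 — 2nd Thursday is May 10 2018.
June 2018 — 2nd Thursday is Jun 14 2018.

May 10 2018, Jun 14 2018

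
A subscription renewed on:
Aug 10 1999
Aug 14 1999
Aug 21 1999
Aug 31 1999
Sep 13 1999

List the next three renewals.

The spacing grows by 3 each time: 4, 7, 10, 13 days.
Next gap: 16 days. Sep 13 1999 + 16 days = Sep 29 1999.
Next gap: 19 days. Sep 29 1999 + 19 days = Oct 18 1999.
Next gap: 22 days. Oct 18 1999 + 22 days = Nov 9 1999.

Sep 29 1999, Oct 18 1999, Nov 9 1999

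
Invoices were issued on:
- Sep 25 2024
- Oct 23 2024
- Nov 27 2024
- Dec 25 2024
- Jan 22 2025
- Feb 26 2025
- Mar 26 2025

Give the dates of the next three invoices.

Gaps: 28, 35, 28, 28, 35, 28 days — a mix of 28 and 35. Every date is a Wednesday.
Each is the 4th Wednesday of its month.
April 2025 — 4th Wednesday is Apr 23 2025.
May 2025 — 4th Wednesday is May 28 2025.
June 2025 — 4th Wednesday is Jun 25 2025.

Apr 23 2025, May 28 2025, Jun 25 2025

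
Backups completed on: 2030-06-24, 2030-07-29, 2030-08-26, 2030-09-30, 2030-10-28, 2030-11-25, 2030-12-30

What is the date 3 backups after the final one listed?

2031-03-31

These are Mondays with 35, 28, 35, 28, 28, 35-day gaps.
Each is the final Monday of its month — 2030-07-29 is past the 28th, so '4th Monday' doesn't fit.
January 2031 ends with Monday 2031-01-27.
Last Monday of February 2031: 2031-02-24.
Last Monday of March 2031: 2031-03-31.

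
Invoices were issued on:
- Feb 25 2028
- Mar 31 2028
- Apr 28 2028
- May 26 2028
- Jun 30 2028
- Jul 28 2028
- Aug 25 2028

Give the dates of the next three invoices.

Sep 29 2028, Oct 27 2028, Nov 24 2028

All Fridays; the gaps (35, 28, 28, 35, 28, 28) vary with month length.
This is the last Friday of each month.
Last Friday of September 2028: Sep 29 2028.
Last Friday of October 2028: Oct 27 2028.
November 2028 ends with Friday Nov 24 2028.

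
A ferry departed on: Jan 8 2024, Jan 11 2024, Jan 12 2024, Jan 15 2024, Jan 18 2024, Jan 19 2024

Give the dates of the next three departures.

Jan 22 2024, Jan 25 2024, Jan 26 2024

The gap pattern 3, 1, 3, 3, 1 repeats every 3 events.
These are the Mondays, Thursdays and Fridays of each week.
Next Monday: Jan 22 2024.
Next Thursday: Jan 25 2024.
The following Friday is Jan 26 2024.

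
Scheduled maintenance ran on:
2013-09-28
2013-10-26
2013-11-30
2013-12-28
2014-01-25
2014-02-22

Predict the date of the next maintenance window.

2014-03-29

All Saturdays; the gaps (28, 35, 28, 28, 28) vary with month length.
This is the last Saturday of each month.
March 2014 ends with Saturday 2014-03-29.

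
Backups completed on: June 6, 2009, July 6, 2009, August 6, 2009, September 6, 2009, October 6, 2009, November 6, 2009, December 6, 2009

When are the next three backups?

Gaps: 30, 31, 31, 30, 31, 30 days — not constant. Every event is on the 6th of the month.
Pattern: the 6th of each month.
Next: January 2010 → January 6, 2010.
February 2010: February 6, 2010.
March 2010: March 6, 2010.

January 6, 2010; February 6, 2010; March 6, 2010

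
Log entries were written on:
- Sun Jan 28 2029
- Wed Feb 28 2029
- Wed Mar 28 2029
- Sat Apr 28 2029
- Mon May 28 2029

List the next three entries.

Thu Jun 28 2029, Sat Jul 28 2029, Tue Aug 28 2029

Each date is the 28th; the gaps (31, 28, 31, 30) track the month lengths.
The rule is the 28th of each month.
June 2029: Thu Jun 28 2029.
Next: July 2029 → Sat Jul 28 2029.
August 2029: Tue Aug 28 2029.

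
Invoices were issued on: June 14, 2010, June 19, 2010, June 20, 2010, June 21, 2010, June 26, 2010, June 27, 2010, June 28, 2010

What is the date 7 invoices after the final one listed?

Gaps: 5, 1, 1, 5, 1, 1 days — not constant, but cyclic with period 3.
The events fall on every Monday, Saturday and Sunday.
Next Saturday: July 3, 2010.
Next Sunday: July 4, 2010.
The following Monday is July 5, 2010.
Next Saturday: July 10, 2010.
The following Sunday is July 11, 2010.
Next Monday: July 12, 2010.
Next Saturday: July 17, 2010.

July 17, 2010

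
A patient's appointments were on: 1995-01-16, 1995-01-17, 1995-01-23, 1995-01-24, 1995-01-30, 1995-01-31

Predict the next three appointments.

1995-02-06, 1995-02-07, 1995-02-13

Every event lands on a Monday or Tuesday (gaps cycle 1, 6, 1, 6, 1).
So the schedule is: every Monday and Tuesday.
The following Monday is 1995-02-06.
The following Tuesday is 1995-02-07.
Next Monday: 1995-02-13.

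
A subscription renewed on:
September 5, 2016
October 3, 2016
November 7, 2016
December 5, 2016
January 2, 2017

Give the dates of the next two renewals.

These are Mondays at 28- or 35-day spacing (28, 35, 28, 28).
The pattern: 1st Monday of the month.
1st Monday of February 2017: February 6, 2017.
1st Monday of March 2017: March 6, 2017.

February 6, 2017; March 6, 2017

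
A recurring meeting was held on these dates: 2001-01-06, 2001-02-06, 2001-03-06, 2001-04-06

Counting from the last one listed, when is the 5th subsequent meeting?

2001-09-06

The day-of-month is always 6 (31, 28, 31 days between events).
So this recurs on the 6th of each month.
May 2001: 2001-05-06.
June 2001: 2001-06-06.
July 2001: 2001-07-06.
August 2001: 2001-08-06.
Next: September 2001 → 2001-09-06.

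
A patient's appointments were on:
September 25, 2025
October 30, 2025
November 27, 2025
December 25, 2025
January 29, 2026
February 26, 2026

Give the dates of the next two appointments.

March 26, 2026; April 30, 2026

All Thursdays; the gaps (35, 28, 28, 35, 28) vary with month length.
This is the last Thursday of each month.
March 2026 ends with Thursday March 26, 2026.
Last Thursday of April 2026: April 30, 2026.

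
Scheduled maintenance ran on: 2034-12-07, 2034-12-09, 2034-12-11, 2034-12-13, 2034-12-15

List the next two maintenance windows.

2034-12-17, 2034-12-19

Every event comes 2 days after the last (2, 2, 2, 2).
2034-12-15 + 2 days = 2034-12-17.
2034-12-17 + 2 days = 2034-12-19.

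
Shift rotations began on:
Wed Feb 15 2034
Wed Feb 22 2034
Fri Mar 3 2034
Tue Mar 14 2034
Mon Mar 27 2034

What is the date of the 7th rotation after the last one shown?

Mon Aug 21 2034

Gaps: 7, 9, 11, 13 days — each gap is 2 larger than the previous one.
Next gap: 15 days. Mon Mar 27 2034 + 15 days = Tue Apr 11 2034.
Next gap: 17 days. Tue Apr 11 2034 + 17 days = Fri Apr 28 2034.
Next gap: 19 days. Fri Apr 28 2034 + 19 days = Wed May 17 2034.
Next gap: 21 days. Wed May 17 2034 + 21 days = Wed Jun 7 2034.
Next gap: 23 days. Wed Jun 7 2034 + 23 days = Fri Jun 30 2034.
Next gap: 25 days. Fri Jun 30 2034 + 25 days = Tue Jul 25 2034.
Next gap: 27 days. Tue Jul 25 2034 + 27 days = Mon Aug 21 2034.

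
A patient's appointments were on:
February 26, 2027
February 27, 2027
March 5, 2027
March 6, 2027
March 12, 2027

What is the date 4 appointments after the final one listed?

Gaps: 1, 6, 1, 6 days — not constant, but cyclic with period 2.
The events fall on every Friday and Saturday.
Next Saturday: March 13, 2027.
Next Friday: March 19, 2027.
The following Saturday is March 20, 2027.
The following Friday is March 26, 2027.

March 26, 2027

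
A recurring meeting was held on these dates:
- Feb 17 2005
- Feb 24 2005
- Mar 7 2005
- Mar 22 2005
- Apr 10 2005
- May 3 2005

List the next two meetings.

May 30 2005, Jun 30 2005

The spacing grows by 4 each time: 7, 11, 15, 19, 23 days.
Next gap: 27 days. May 3 2005 + 27 days = May 30 2005.
Next gap: 31 days. May 30 2005 + 31 days = Jun 30 2005.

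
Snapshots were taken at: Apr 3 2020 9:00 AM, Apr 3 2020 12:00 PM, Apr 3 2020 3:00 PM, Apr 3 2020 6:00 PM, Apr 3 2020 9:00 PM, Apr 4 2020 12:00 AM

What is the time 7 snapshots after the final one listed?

The interval is a steady 3 hours (3, 3, 3, 3, 3).
Apr 4 2020 12:00 AM + 3 h = Apr 4 2020 3:00 AM.
Apr 4 2020 3:00 AM + 3 h = Apr 4 2020 6:00 AM.
Apr 4 2020 6:00 AM + 3 h = Apr 4 2020 9:00 AM.
Apr 4 2020 9:00 AM + 3 h = Apr 4 2020 12:00 PM.
Apr 4 2020 12:00 PM + 3 h = Apr 4 2020 3:00 PM.
Apr 4 2020 3:00 PM + 3 h = Apr 4 2020 6:00 PM.
Apr 4 2020 6:00 PM + 3 h = Apr 4 2020 9:00 PM.

Apr 4 2020 9:00 PM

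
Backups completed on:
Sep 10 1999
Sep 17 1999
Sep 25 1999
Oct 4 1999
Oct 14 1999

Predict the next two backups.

Oct 25 1999, Nov 6 1999

The spacing grows by 1 each time: 7, 8, 9, 10 days.
Next gap: 11 days. Oct 14 1999 + 11 days = Oct 25 1999.
Next gap: 12 days. Oct 25 1999 + 12 days = Nov 6 1999.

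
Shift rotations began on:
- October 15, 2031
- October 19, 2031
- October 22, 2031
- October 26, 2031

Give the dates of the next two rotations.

October 29, 2031; November 2, 2031

Gaps: 4, 3, 4 days — not constant, but cyclic with period 2.
The events fall on every Wednesday and Sunday.
The following Wednesday is October 29, 2031.
Next Sunday: November 2, 2031.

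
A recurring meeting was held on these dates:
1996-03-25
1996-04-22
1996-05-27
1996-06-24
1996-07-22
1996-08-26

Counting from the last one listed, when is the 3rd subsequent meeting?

All dates are Mondays, 28, 35, 28, 28, 35 days apart.
Specifically, the 4th Monday of each month.
September 1996 — 4th Monday is 1996-09-23.
4th Monday of October 1996: 1996-10-28.
November 1996 — 4th Monday is 1996-11-25.

1996-11-25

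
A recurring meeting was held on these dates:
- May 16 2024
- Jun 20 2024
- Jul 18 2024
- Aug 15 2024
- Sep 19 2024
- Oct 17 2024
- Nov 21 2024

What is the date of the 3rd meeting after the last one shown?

Gaps: 35, 28, 28, 35, 28, 35 days — a mix of 28 and 35. Every date is a Thursday.
Each is the 3rd Thursday of its month.
3rd Thursday of December 2024: Dec 19 2024.
January 2025 — 3rd Thursday is Jan 16 2025.
3rd Thursday of February 2025: Feb 20 2025.

Feb 20 2025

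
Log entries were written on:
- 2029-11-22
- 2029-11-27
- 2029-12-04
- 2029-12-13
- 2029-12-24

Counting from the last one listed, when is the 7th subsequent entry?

2030-05-06

The spacing grows by 2 each time: 5, 7, 9, 11 days.
Next gap: 13 days. 2029-12-24 + 13 days = 2030-01-06.
Next gap: 15 days. 2030-01-06 + 15 days = 2030-01-21.
Next gap: 17 days. 2030-01-21 + 17 days = 2030-02-07.
Next gap: 19 days. 2030-02-07 + 19 days = 2030-02-26.
Next gap: 21 days. 2030-02-26 + 21 days = 2030-03-19.
Next gap: 23 days. 2030-03-19 + 23 days = 2030-04-11.
Next gap: 25 days. 2030-04-11 + 25 days = 2030-05-06.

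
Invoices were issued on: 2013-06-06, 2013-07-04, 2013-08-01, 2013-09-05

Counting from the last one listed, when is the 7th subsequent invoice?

Gaps: 28, 28, 35 days — a mix of 28 and 35. Every date is a Thursday.
Each is the 1st Thursday of its month.
October 2013 — 1st Thursday is 2013-10-03.
November 2013 — 1st Thursday is 2013-11-07.
December 2013 — 1st Thursday is 2013-12-05.
1st Thursday of January 2014: 2014-01-02.
1st Thursday of February 2014: 2014-02-06.
March 2014 — 1st Thursday is 2014-03-06.
April 2014 — 1st Thursday is 2014-04-03.

2014-04-03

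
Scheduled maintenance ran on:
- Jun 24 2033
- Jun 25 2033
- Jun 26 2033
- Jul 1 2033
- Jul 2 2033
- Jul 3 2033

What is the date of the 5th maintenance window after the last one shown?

Jul 16 2033

The gap pattern 1, 1, 5, 1, 1 repeats every 3 events.
These are the Fridays, Saturdays and Sundays of each week.
Next Friday: Jul 8 2033.
Next Saturday: Jul 9 2033.
Next Sunday: Jul 10 2033.
Next Friday: Jul 15 2033.
The following Saturday is Jul 16 2033.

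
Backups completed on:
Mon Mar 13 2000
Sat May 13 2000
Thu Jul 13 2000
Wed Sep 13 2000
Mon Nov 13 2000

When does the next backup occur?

Sat Jan 13 2001

The day-of-month is always 13 (61, 61, 62, 61 days between events).
So this recurs on the 13th of every 2 months.
January 2001: Sat Jan 13 2001.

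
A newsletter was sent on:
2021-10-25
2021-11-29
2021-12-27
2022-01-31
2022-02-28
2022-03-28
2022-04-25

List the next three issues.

2022-05-30, 2022-06-27, 2022-07-25

Every date is a Monday; gaps 35, 28, 35, 28, 28, 28 days.
Each is the last Monday of its month (at least one falls on the 29th or later, ruling out '4th Monday').
Last Monday of May 2022: 2022-05-30.
June 2022 ends with Monday 2022-06-27.
Last Monday of July 2022: 2022-07-25.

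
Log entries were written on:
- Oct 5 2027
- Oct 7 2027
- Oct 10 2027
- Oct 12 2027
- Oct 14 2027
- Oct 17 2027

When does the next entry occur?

Every event lands on a Tuesday or Thursday or Sunday (gaps cycle 2, 3, 2, 2, 3).
So the schedule is: every Tuesday, Thursday and Sunday.
Next Tuesday: Oct 19 2027.

Oct 19 2027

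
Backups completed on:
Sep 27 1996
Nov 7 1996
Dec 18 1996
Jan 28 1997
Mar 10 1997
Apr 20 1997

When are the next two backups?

May 31 1997, Jul 11 1997

Gaps between consecutive events: 41, 41, 41, 41, 41 days — a constant 41-day interval.
Apr 20 1997 + 41 days = May 31 1997.
May 31 1997 + 41 days = Jul 11 1997.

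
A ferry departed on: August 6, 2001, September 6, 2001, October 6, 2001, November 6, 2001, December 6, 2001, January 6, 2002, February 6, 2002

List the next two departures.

The day-of-month is always 6 (31, 30, 31, 30, 31, 31 days between events).
So this recurs on the 6th of each month.
March 2002: March 6, 2002.
Next: April 2002 → April 6, 2002.

March 6, 2002; April 6, 2002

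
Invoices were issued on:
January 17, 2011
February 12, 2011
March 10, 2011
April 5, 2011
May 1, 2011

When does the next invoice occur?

May 27, 2011

The spacing is 26, 26, 26, 26 days — always 26 days.
May 1, 2011 + 26 days = May 27, 2011.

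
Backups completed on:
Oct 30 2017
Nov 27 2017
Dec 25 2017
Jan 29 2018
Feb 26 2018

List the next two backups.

Mar 26 2018, Apr 30 2018

These are Mondays with 28, 28, 35, 28-day gaps.
Each is the final Monday of its month — Oct 30 2017 is past the 28th, so '4th Monday' doesn't fit.
March 2018 ends with Monday Mar 26 2018.
Last Monday of April 2018: Apr 30 2018.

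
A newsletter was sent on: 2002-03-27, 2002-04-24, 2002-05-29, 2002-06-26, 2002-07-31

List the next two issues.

Every date is a Wednesday; gaps 28, 35, 28, 35 days.
Each is the last Wednesday of its month (at least one falls on the 29th or later, ruling out '4th Wednesday').
Last Wednesday of August 2002: 2002-08-28.
September 2002 ends with Wednesday 2002-09-25.

2002-08-28, 2002-09-25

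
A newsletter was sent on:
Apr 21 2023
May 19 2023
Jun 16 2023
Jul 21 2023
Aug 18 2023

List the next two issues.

All dates are Fridays, 28, 28, 35, 28 days apart.
Specifically, the 3rd Friday of each month.
3rd Friday of September 2023: Sep 15 2023.
October 2023 — 3rd Friday is Oct 20 2023.

Sep 15 2023, Oct 20 2023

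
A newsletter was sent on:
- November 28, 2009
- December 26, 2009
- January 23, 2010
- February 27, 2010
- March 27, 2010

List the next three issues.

These are Saturdays at 28- or 35-day spacing (28, 28, 35, 28).
The pattern: 4th Saturday of the month.
4th Saturday of April 2010: April 24, 2010.
May 2010 — 4th Saturday is May 22, 2010.
June 2010 — 4th Saturday is June 26, 2010.

April 24, 2010; May 22, 2010; June 26, 2010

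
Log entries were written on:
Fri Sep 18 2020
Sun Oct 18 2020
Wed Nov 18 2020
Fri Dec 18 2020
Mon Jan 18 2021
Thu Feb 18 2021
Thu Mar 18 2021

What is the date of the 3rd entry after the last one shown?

Fri Jun 18 2021

The day-of-month is always 18 (30, 31, 30, 31, 31, 28 days between events).
So this recurs on the 18th of each month.
April 2021: Sun Apr 18 2021.
Next: May 2021 → Tue May 18 2021.
June 2021: Fri Jun 18 2021.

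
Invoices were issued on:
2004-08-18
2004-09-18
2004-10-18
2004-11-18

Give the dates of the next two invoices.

2004-12-18, 2005-01-18

The day-of-month is always 18 (31, 30, 31 days between events).
So this recurs on the 18th of each month.
December 2004: 2004-12-18.
Next: January 2005 → 2005-01-18.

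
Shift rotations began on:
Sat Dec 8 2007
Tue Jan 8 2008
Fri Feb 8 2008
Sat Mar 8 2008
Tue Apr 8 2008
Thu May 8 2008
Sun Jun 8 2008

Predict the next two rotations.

The day-of-month is always 8 (31, 31, 29, 31, 30, 31 days between events).
So this recurs on the 8th of each month.
July 2008: Tue Jul 8 2008.
Next: August 2008 → Fri Aug 8 2008.

Tue Jul 8 2008, Fri Aug 8 2008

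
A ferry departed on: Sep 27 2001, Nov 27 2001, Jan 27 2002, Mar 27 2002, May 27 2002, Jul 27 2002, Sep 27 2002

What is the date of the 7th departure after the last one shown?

The day-of-month is always 27 (61, 61, 59, 61, 61, 62 days between events).
So this recurs on the 27th of every 2 months.
Next: November 2002 → Nov 27 2002.
January 2003: Jan 27 2003.
Next: March 2003 → Mar 27 2003.
Next: May 2003 → May 27 2003.
July 2003: Jul 27 2003.
Next: September 2003 → Sep 27 2003.
November 2003: Nov 27 2003.

Nov 27 2003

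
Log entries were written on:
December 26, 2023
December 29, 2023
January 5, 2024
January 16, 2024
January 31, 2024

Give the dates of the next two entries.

February 19, 2024; March 13, 2024

Gaps: 3, 7, 11, 15 days — each gap is 4 larger than the previous one.
Next gap: 19 days. January 31, 2024 + 19 days = February 19, 2024.
Next gap: 23 days. February 19, 2024 + 23 days = March 13, 2024.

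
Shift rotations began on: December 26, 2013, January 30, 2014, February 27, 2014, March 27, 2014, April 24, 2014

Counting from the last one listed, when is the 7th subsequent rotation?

November 27, 2014

Every date is a Thursday; gaps 35, 28, 28, 28 days.
Each is the last Thursday of its month (at least one falls on the 29th or later, ruling out '4th Thursday').
May 2014 ends with Thursday May 29, 2014.
Last Thursday of June 2014: June 26, 2014.
July 2014 ends with Thursday July 31, 2014.
Last Thursday of August 2014: August 28, 2014.
Last Thursday of September 2014: September 25, 2014.
October 2014 ends with Thursday October 30, 2014.
November 2014 ends with Thursday November 27, 2014.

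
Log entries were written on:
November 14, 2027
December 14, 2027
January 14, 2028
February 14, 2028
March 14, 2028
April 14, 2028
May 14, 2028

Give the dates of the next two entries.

Gaps: 30, 31, 31, 29, 31, 30 days — not constant. Every event is on the 14th of the month.
Pattern: the 14th of each month.
June 2028: June 14, 2028.
Next: July 2028 → July 14, 2028.

June 14, 2028; July 14, 2028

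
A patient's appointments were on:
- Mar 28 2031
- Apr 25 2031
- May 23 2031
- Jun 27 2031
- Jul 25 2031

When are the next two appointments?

Gaps: 28, 28, 35, 28 days — a mix of 28 and 35. Every date is a Friday.
Each is the 4th Friday of its month.
August 2031 — 4th Friday is Aug 22 2031.
4th Friday of September 2031: Sep 26 2031.

Aug 22 2031, Sep 26 2031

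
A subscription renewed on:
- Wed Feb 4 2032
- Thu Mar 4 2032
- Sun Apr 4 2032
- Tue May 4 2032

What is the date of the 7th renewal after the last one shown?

Sat Dec 4 2032

The day-of-month is always 4 (29, 31, 30 days between events).
So this recurs on the 4th of each month.
Next: June 2032 → Fri Jun 4 2032.
Next: July 2032 → Sun Jul 4 2032.
August 2032: Wed Aug 4 2032.
Next: September 2032 → Sat Sep 4 2032.
Next: October 2032 → Mon Oct 4 2032.
November 2032: Thu Nov 4 2032.
Next: December 2032 → Sat Dec 4 2032.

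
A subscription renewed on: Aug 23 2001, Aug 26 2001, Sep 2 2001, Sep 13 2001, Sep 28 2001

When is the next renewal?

The spacing grows by 4 each time: 3, 7, 11, 15 days.
Next gap: 19 days. Sep 28 2001 + 19 days = Oct 17 2001.

Oct 17 2001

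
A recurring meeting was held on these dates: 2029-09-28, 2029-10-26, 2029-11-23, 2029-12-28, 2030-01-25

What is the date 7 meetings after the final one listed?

All dates are Fridays, 28, 28, 35, 28 days apart.
Specifically, the 4th Friday of each month.
4th Friday of February 2030: 2030-02-22.
March 2030 — 4th Friday is 2030-03-22.
April 2030 — 4th Friday is 2030-04-26.
May 2030 — 4th Friday is 2030-05-24.
4th Friday of June 2030: 2030-06-28.
4th Friday of July 2030: 2030-07-26.
4th Friday of August 2030: 2030-08-23.

2030-08-23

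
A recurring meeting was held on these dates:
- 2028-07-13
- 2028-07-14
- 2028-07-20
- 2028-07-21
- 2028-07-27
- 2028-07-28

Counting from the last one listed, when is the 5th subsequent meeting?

2028-08-17

Gaps: 1, 6, 1, 6, 1 days — not constant, but cyclic with period 2.
The events fall on every Thursday and Friday.
Next Thursday: 2028-08-03.
Next Friday: 2028-08-04.
Next Thursday: 2028-08-10.
The following Friday is 2028-08-11.
Next Thursday: 2028-08-17.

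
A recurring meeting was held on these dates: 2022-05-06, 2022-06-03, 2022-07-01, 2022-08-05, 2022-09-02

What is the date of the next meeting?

2022-10-07

Gaps: 28, 28, 35, 28 days — a mix of 28 and 35. Every date is a Friday.
Each is the 1st Friday of its month.
1st Friday of October 2022: 2022-10-07.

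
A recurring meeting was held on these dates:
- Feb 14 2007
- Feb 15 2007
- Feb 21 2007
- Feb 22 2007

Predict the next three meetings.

The gap pattern 1, 6, 1 repeats every 2 events.
These are the Wednesdays and Thursdays of each week.
Next Wednesday: Feb 28 2007.
The following Thursday is Mar 1 2007.
Next Wednesday: Mar 7 2007.

Feb 28 2007, Mar 1 2007, Mar 7 2007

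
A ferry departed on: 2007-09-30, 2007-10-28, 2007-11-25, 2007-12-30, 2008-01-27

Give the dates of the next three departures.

2008-02-24, 2008-03-30, 2008-04-27

These are Sundays with 28, 28, 35, 28-day gaps.
Each is the final Sunday of its month — 2007-09-30 is past the 28th, so '4th Sunday' doesn't fit.
February 2008 ends with Sunday 2008-02-24.
Last Sunday of March 2008: 2008-03-30.
Last Sunday of April 2008: 2008-04-27.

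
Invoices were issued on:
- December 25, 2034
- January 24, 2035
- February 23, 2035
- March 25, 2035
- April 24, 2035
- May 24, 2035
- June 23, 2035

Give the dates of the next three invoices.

Every event comes 30 days after the last (30, 30, 30, 30, 30, 30).
June 23, 2035 + 30 days = July 23, 2035.
July 23, 2035 + 30 days = August 22, 2035.
August 22, 2035 + 30 days = September 21, 2035.

July 23, 2035; August 22, 2035; September 21, 2035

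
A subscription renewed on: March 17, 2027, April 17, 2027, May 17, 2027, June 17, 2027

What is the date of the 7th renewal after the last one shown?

January 17, 2028

Gaps: 31, 30, 31 days — not constant. Every event is on the 17th of the month.
Pattern: the 17th of each month.
July 2027: July 17, 2027.
Next: August 2027 → August 17, 2027.
September 2027: September 17, 2027.
October 2027: October 17, 2027.
Next: November 2027 → November 17, 2027.
Next: December 2027 → December 17, 2027.
Next: January 2028 → January 17, 2028.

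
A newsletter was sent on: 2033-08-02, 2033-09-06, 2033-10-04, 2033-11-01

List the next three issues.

Gaps: 35, 28, 28 days — a mix of 28 and 35. Every date is a Tuesday.
Each is the 1st Tuesday of its month.
December 2033 — 1st Tuesday is 2033-12-06.
1st Tuesday of January 2034: 2034-01-03.
February 2034 — 1st Tuesday is 2034-02-07.

2033-12-06, 2034-01-03, 2034-02-07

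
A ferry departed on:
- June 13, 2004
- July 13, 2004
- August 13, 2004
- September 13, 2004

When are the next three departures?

Each date is the 13th; the gaps (30, 31, 31) track the month lengths.
The rule is the 13th of each month.
Next: October 2004 → October 13, 2004.
Next: November 2004 → November 13, 2004.
December 2004: December 13, 2004.

October 13, 2004; November 13, 2004; December 13, 2004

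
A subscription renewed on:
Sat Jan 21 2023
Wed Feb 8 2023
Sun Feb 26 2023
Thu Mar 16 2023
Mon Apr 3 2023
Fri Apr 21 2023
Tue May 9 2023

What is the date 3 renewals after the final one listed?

Sun Jul 2 2023

The spacing is 18, 18, 18, 18, 18, 18 days — always 18 days.
Tue May 9 2023 + 18 days = Sat May 27 2023.
Sat May 27 2023 + 18 days = Wed Jun 14 2023.
Wed Jun 14 2023 + 18 days = Sun Jul 2 2023.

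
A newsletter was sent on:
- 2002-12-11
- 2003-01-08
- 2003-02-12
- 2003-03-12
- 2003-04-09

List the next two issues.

2003-05-14, 2003-06-11

These are Wednesdays at 28- or 35-day spacing (28, 35, 28, 28).
The pattern: 2nd Wednesday of the month.
2nd Wednesday of May 2003: 2003-05-14.
June 2003 — 2nd Wednesday is 2003-06-11.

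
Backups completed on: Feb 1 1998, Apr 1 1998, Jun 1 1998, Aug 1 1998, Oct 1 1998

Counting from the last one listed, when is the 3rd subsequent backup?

Apr 1 1999

The day-of-month is always 1 (59, 61, 61, 61 days between events).
So this recurs on the 1st of every 2 months.
Next: December 1998 → Dec 1 1998.
February 1999: Feb 1 1999.
April 1999: Apr 1 1999.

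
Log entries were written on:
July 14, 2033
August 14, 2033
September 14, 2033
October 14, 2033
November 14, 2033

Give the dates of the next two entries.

Each date is the 14th; the gaps (31, 31, 30, 31) track the month lengths.
The rule is the 14th of each month.
December 2033: December 14, 2033.
January 2034: January 14, 2034.

December 14, 2033; January 14, 2034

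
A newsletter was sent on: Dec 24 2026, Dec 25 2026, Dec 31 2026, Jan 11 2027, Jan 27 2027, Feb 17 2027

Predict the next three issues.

The spacing grows by 5 each time: 1, 6, 11, 16, 21 days.
Next gap: 26 days. Feb 17 2027 + 26 days = Mar 15 2027.
Next gap: 31 days. Mar 15 2027 + 31 days = Apr 15 2027.
Next gap: 36 days. Apr 15 2027 + 36 days = May 21 2027.

Mar 15 2027, Apr 15 2027, May 21 2027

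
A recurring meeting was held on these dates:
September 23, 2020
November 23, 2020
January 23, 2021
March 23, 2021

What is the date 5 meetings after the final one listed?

January 23, 2022

Gaps: 61, 61, 59 days — not constant. Every event is on the 23rd of the month.
Pattern: the 23rd of every 2 months.
May 2021: May 23, 2021.
July 2021: July 23, 2021.
Next: September 2021 → September 23, 2021.
Next: November 2021 → November 23, 2021.
January 2022: January 23, 2022.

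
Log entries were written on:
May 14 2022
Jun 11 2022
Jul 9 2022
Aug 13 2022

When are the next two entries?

Sep 10 2022, Oct 8 2022

Gaps: 28, 28, 35 days — a mix of 28 and 35. Every date is a Saturday.
Each is the 2nd Saturday of its month.
September 2022 — 2nd Saturday is Sep 10 2022.
2nd Saturday of October 2022: Oct 8 2022.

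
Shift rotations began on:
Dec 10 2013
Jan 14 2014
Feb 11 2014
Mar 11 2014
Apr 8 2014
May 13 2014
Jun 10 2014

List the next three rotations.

Jul 8 2014, Aug 12 2014, Sep 9 2014

Gaps: 35, 28, 28, 28, 35, 28 days — a mix of 28 and 35. Every date is a Tuesday.
Each is the 2nd Tuesday of its month.
2nd Tuesday of July 2014: Jul 8 2014.
August 2014 — 2nd Tuesday is Aug 12 2014.
2nd Tuesday of September 2014: Sep 9 2014.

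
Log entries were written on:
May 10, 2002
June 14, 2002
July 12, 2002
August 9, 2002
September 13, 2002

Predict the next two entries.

Gaps: 35, 28, 28, 35 days — a mix of 28 and 35. Every date is a Friday.
Each is the 2nd Friday of its month.
October 2002 — 2nd Friday is October 11, 2002.
November 2002 — 2nd Friday is November 8, 2002.

October 11, 2002; November 8, 2002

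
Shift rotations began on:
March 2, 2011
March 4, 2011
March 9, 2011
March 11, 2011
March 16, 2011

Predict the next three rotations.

March 18, 2011; March 23, 2011; March 25, 2011

The gap pattern 2, 5, 2, 5 repeats every 2 events.
These are the Wednesdays and Fridays of each week.
Next Friday: March 18, 2011.
The following Wednesday is March 23, 2011.
Next Friday: March 25, 2011.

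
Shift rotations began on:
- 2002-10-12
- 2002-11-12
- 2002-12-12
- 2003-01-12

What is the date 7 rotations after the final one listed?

The day-of-month is always 12 (31, 30, 31 days between events).
So this recurs on the 12th of each month.
Next: February 2003 → 2003-02-12.
March 2003: 2003-03-12.
Next: April 2003 → 2003-04-12.
May 2003: 2003-05-12.
June 2003: 2003-06-12.
Next: July 2003 → 2003-07-12.
Next: August 2003 → 2003-08-12.

2003-08-12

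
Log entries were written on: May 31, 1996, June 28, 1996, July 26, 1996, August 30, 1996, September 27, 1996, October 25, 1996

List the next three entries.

November 29, 1996; December 27, 1996; January 31, 1997

Every date is a Friday; gaps 28, 28, 35, 28, 28 days.
Each is the last Friday of its month (at least one falls on the 29th or later, ruling out '4th Friday').
Last Friday of November 1996: November 29, 1996.
Last Friday of December 1996: December 27, 1996.
January 1997 ends with Friday January 31, 1997.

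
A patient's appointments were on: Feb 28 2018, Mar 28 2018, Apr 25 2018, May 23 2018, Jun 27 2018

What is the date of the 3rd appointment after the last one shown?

These are Wednesdays at 28- or 35-day spacing (28, 28, 28, 35).
The pattern: 4th Wednesday of the month.
4th Wednesday of July 2018: Jul 25 2018.
August 2018 — 4th Wednesday is Aug 22 2018.
4th Wednesday of September 2018: Sep 26 2018.

Sep 26 2018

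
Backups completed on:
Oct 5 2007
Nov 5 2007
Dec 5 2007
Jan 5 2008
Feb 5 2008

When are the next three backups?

Mar 5 2008, Apr 5 2008, May 5 2008

The day-of-month is always 5 (31, 30, 31, 31 days between events).
So this recurs on the 5th of each month.
Next: March 2008 → Mar 5 2008.
April 2008: Apr 5 2008.
May 2008: May 5 2008.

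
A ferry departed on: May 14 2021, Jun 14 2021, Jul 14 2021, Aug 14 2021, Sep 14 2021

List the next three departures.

Oct 14 2021, Nov 14 2021, Dec 14 2021

Each date is the 14th; the gaps (31, 30, 31, 31) track the month lengths.
The rule is the 14th of each month.
Next: October 2021 → Oct 14 2021.
November 2021: Nov 14 2021.
December 2021: Dec 14 2021.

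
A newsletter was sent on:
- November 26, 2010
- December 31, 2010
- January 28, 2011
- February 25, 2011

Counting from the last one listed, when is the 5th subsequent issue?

July 29, 2011

Every date is a Friday; gaps 35, 28, 28 days.
Each is the last Friday of its month (at least one falls on the 29th or later, ruling out '4th Friday').
Last Friday of March 2011: March 25, 2011.
April 2011 ends with Friday April 29, 2011.
May 2011 ends with Friday May 27, 2011.
Last Friday of June 2011: June 24, 2011.
Last Friday of July 2011: July 29, 2011.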